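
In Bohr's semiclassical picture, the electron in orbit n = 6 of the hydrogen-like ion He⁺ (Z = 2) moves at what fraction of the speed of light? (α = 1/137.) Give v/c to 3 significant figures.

v_n = Zαc/n, so v/c = Zα/n = 2 × 0.00730 / 6 = 0.00243

0.00243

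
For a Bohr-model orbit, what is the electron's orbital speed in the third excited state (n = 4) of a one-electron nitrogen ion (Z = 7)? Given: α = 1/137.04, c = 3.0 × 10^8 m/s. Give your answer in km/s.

v_n = Zαc/n = 7 × 0.0073 × 3.0 × 10^8 / 4
    = 3800 km/s

3800 km/s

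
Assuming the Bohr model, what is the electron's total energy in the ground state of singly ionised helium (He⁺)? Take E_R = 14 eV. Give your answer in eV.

-56 eV

E_n = −E_R·Z²/n² = −14 × 2²/1² = -56 eV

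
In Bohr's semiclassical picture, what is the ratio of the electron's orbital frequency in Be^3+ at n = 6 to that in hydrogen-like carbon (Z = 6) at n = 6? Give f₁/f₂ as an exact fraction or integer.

4/9

f ∝ Z^2 · n^-3
f₁/f₂ = (4/6)^2 · (6/6)^-3 = 4/9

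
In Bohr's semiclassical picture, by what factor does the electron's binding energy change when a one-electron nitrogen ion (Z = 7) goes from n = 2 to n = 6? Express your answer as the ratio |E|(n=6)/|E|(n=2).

1/9

|E| ∝ Z^2 · n^-2; with Z fixed, |E| ∝ n^-2.
|E|(n=6)/|E|(n=2) = (6/2)^-2 = 1/9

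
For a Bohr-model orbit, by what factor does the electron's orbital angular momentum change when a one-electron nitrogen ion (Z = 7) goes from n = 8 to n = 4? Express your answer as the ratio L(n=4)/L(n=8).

L = nℏ depends only on n, so L ∝ n.
L(n=4)/L(n=8) = (4/8)^1 = 1/2

1/2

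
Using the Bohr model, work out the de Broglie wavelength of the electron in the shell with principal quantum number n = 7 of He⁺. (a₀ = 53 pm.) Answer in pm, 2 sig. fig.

The Bohr quantisation condition is nλ = 2πr_n.
r_n = n²a₀/Z = 1300 pm
λ = 2πr_n/n = 2π·1300/7 = 1200 pm

1200 pm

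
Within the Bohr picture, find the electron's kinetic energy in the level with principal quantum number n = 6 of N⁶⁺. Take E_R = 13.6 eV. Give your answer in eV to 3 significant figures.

18.5 eV

For a Coulomb orbit the virial theorem gives K = −E_n.
E_n = −E_R·Z²/n², so K = E_R·Z²/n² = 13.6 × 7²/6² = 18.5 eV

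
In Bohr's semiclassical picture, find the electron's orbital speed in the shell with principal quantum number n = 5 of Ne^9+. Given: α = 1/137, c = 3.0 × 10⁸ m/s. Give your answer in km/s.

4400 km/s

v_n = Zαc/n = 10 × 0.0073 × 3.0 × 10⁸ / 5
    = 4400 km/s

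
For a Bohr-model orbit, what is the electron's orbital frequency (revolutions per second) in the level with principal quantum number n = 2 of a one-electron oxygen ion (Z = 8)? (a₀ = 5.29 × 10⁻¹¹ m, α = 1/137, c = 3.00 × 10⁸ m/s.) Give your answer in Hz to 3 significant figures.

5.27 × 10¹⁶ Hz

r = n²a₀/Z = 2.65 × 10⁻¹¹ m, v = Zαc/n = 8.76 × 10⁶ m/s
f = v/(2πr) = 5.27 × 10¹⁶ Hz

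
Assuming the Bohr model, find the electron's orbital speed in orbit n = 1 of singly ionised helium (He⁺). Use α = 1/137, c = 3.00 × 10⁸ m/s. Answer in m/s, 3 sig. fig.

v_n = Zαc/n = 2 × 0.00730 × 3.00 × 10⁸ / 1
    = 4.38 × 10⁶ m/s

4.38 × 10⁶ m/s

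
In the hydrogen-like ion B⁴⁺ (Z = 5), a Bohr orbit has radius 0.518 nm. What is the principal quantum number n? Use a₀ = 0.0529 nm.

7

r_n = n²a₀/Z ⇒ n² = rZ/a₀ = 0.518 × 5 / 0.0529 ≈ 48.96
n = 7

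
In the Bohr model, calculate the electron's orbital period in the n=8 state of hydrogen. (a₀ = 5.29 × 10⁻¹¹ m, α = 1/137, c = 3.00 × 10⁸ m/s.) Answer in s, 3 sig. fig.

r = n²a₀/Z = 8²·5.29 × 10⁻¹¹/1 = 3.39 × 10⁻⁹ m
v = Zαc/n = 1·0.00730·3.00 × 10⁸/8 = 2.74 × 10⁵ m/s
T = 2πr/v = 7.77 × 10⁻¹⁴ s

7.77 × 10⁻¹⁴ s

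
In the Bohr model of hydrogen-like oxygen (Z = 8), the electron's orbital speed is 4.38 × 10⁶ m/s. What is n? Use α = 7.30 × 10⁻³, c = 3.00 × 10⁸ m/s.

v_n = Zαc/n ⇒ n = Zαc/v = 8 × 0.00730 × 3.00 × 10⁸ / 4.38 × 10⁶ ≈ 4.00
n = 4

4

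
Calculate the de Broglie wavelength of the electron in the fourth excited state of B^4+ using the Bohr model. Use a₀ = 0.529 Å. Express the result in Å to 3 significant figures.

3.32 Å

The Bohr quantisation condition is nλ = 2πr_n.
r_n = n²a₀/Z = 2.65 Å
λ = 2πr_n/n = 2π·2.65/5 = 3.32 Å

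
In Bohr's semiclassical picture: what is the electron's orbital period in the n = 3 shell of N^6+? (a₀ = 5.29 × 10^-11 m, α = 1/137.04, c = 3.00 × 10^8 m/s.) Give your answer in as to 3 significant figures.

r = n²a₀/Z = 3²·5.29 × 10^-11/7 = 6.80 × 10^-11 m
v = Zαc/n = 7·0.00730·3.00 × 10^8/3 = 5.11 × 10^6 m/s
T = 2πr/v = 8.37 × 10^-17 s = 83.7 as

83.7 as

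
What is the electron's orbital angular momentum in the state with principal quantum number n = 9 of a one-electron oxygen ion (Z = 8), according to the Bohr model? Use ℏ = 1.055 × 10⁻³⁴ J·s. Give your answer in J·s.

9.495 × 10⁻³⁴ J·s

L_n = nℏ = 9 × 1.055 × 10⁻³⁴ = 9.495 × 10⁻³⁴ J·s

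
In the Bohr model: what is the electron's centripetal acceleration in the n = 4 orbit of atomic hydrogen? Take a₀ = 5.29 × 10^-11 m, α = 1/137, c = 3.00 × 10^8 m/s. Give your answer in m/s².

3.54 × 10^20 m/s²

r = n²a₀/Z = 8.46 × 10^-10 m, v = Zαc/n = 5.47 × 10^5 m/s
a = v²/r = (5.47 × 10^5)² / 8.46 × 10^-10 = 3.54 × 10^20 m/s²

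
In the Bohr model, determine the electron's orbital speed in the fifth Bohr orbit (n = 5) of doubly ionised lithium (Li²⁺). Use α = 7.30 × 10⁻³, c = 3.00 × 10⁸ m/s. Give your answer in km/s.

1310 km/s

v_n = Zαc/n = 3 × 0.00730 × 3.00 × 10⁸ / 5
    = 1310 km/s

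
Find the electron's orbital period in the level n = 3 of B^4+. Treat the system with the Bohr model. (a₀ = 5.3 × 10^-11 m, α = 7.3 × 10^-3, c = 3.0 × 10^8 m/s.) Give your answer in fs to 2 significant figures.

0.16 fs

r = n²a₀/Z = 3²·5.3 × 10^-11/5 = 9.5 × 10^-11 m
v = Zαc/n = 5·0.0073·3.0 × 10^8/3 = 3.6 × 10^6 m/s
T = 2πr/v = 1.6 × 10^-16 s = 0.16 fs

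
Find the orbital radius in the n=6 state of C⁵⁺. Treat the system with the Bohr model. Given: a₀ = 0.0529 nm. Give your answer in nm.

r_n = n²a₀/Z = 6² × 0.0529 / 6
    = 36 × 0.0529 / 6 = 0.317 nm

0.317 nm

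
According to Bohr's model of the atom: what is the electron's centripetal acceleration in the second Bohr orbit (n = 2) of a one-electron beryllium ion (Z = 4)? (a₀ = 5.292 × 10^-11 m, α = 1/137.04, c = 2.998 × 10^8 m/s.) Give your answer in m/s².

r = n²a₀/Z = 5.292 × 10^-11 m, v = Zαc/n = 4.375 × 10^6 m/s
a = v²/r = (4.375 × 10^6)² / 5.292 × 10^-11 = 3.618 × 10^23 m/s²

3.618 × 10^23 m/s²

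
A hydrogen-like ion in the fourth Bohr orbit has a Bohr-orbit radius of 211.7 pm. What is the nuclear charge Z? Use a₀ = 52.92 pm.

4

r_n = n²a₀/Z ⇒ Z = n²a₀/r = 4² × 52.92 / 211.7 ≈ 4.00
Z = 4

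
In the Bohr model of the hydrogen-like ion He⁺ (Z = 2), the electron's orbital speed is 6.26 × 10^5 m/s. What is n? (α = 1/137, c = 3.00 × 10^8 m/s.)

7

v_n = Zαc/n ⇒ n = Zαc/v = 2 × 0.00730 × 3.00 × 10^8 / 6.26 × 10^5 ≈ 7.00
n = 7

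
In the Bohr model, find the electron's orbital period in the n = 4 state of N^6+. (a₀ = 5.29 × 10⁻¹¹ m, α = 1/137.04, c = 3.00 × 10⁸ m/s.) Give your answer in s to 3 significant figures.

r = n²a₀/Z = 4²·5.29 × 10⁻¹¹/7 = 1.21 × 10⁻¹⁰ m
v = Zαc/n = 7·0.00730·3.00 × 10⁸/4 = 3.83 × 10⁶ m/s
T = 2πr/v = 1.98 × 10⁻¹⁶ s

1.98 × 10⁻¹⁶ s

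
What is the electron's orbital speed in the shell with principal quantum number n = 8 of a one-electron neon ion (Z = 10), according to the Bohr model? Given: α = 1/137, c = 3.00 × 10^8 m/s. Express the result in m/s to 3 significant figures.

v_n = Zαc/n = 10 × 0.00730 × 3.00 × 10^8 / 8
    = 2.74 × 10^6 m/s

2.74 × 10^6 m/s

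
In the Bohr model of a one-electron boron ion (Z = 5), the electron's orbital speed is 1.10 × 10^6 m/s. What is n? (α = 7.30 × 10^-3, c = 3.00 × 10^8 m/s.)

10

v_n = Zαc/n ⇒ n = Zαc/v = 5 × 0.00730 × 3.00 × 10^8 / 1.10 × 10^6 ≈ 9.95
n = 10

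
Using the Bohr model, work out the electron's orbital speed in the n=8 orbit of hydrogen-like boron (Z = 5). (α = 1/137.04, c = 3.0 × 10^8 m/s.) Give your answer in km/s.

v_n = Zαc/n = 5 × 0.0073 × 3.0 × 10^8 / 8
    = 1400 km/s

1400 km/s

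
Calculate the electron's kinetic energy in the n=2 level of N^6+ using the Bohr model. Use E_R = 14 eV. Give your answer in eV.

170 eV

For a Coulomb orbit the virial theorem gives K = −E_n.
E_n = −E_R·Z²/n², so K = E_R·Z²/n² = 14 × 7²/2² = 170 eV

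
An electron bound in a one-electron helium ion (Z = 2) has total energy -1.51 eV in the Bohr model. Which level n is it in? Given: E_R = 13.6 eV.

6

E_n = −E_R Z²/n² ⇒ n² = E_R Z²/(−E_n) = 13.6 × 2² / 1.51 ≈ 36.03
n = 6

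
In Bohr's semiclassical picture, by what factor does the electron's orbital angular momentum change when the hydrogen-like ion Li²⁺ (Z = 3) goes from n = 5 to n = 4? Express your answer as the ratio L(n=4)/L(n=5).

4/5

L = nℏ depends only on n, so L ∝ n.
L(n=4)/L(n=5) = (4/5)^1 = 4/5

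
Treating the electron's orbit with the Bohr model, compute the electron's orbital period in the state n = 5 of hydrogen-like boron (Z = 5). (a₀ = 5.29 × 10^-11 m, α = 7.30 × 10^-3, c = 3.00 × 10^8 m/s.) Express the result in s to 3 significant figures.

r = n²a₀/Z = 5²·5.29 × 10^-11/5 = 2.64 × 10^-10 m
v = Zαc/n = 5·0.00730·3.00 × 10^8/5 = 2.19 × 10^6 m/s
T = 2πr/v = 7.59 × 10^-16 s

7.59 × 10^-16 s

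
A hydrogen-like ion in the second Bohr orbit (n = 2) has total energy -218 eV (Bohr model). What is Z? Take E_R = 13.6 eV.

E_n = −E_R Z²/n² ⇒ Z² = −E_n n²/E_R = 218 × 2² / 13.6 ≈ 64.12
Z = 8

8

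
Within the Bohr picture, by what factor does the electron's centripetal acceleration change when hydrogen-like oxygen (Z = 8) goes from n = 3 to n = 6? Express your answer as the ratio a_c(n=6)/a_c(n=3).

1/16

a_c ∝ Z^3 · n^-4; with Z fixed, a_c ∝ n^-4.
a_c(n=6)/a_c(n=3) = (6/3)^-4 = 1/16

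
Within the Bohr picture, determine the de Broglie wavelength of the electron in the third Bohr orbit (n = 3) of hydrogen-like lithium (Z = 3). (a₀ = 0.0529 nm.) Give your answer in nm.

The Bohr quantisation condition is nλ = 2πr_n.
r_n = n²a₀/Z = 0.159 nm
λ = 2πr_n/n = 2π·0.159/3 = 0.332 nm

0.332 nm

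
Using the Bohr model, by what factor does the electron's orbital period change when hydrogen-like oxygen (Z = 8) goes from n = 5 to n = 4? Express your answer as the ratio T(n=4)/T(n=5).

T ∝ Z^-2 · n^3; with Z fixed, T ∝ n^3.
T(n=4)/T(n=5) = (4/5)^3 = 64/125

64/125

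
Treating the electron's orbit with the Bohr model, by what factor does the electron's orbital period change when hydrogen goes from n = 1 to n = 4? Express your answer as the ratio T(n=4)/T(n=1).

T ∝ Z^-2 · n^3; with Z fixed, T ∝ n^3.
T(n=4)/T(n=1) = (4/1)^3 = 64

64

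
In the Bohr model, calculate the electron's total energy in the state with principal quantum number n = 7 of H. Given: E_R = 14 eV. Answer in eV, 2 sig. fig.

E_n = −E_R·Z²/n² = −14 × 1²/7² = -0.29 eV

-0.29 eV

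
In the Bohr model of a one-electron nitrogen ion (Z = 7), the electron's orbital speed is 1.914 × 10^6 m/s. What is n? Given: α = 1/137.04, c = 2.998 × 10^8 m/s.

8

v_n = Zαc/n ⇒ n = Zαc/v = 7 × 0.007297 × 2.998 × 10^8 / 1.914 × 10^6 ≈ 8.00
n = 8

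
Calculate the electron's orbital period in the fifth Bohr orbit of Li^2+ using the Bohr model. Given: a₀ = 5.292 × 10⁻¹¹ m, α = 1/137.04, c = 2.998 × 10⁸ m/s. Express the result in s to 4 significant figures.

r = n²a₀/Z = 5²·5.292 × 10⁻¹¹/3 = 4.410 × 10⁻¹⁰ m
v = Zαc/n = 3·0.007297·2.998 × 10⁸/5 = 1.313 × 10⁶ m/s
T = 2πr/v = 2.111 × 10⁻¹⁵ s

2.111 × 10⁻¹⁵ s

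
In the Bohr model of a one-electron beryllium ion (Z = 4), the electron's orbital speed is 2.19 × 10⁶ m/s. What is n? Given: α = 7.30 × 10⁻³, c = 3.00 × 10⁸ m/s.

4

v_n = Zαc/n ⇒ n = Zαc/v = 4 × 0.00730 × 3.00 × 10⁸ / 2.19 × 10⁶ ≈ 4.00
n = 4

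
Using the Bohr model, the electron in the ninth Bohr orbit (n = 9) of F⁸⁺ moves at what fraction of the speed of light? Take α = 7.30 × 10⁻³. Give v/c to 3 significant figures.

0.00730

v_n = Zαc/n, so v/c = Zα/n = 9 × 0.00730 / 9 = 0.00730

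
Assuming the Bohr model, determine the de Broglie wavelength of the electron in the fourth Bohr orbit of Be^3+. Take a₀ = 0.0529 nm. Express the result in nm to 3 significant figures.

0.332 nm

The Bohr quantisation condition is nλ = 2πr_n.
r_n = n²a₀/Z = 0.212 nm
λ = 2πr_n/n = 2π·0.212/4 = 0.332 nm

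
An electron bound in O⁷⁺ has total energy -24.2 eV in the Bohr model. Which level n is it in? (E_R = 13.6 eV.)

E_n = −E_R Z²/n² ⇒ n² = E_R Z²/(−E_n) = 13.6 × 8² / 24.2 ≈ 35.97
n = 6

6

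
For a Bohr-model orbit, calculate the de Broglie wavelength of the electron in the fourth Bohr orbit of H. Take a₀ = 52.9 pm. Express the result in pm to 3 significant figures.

1330 pm

The Bohr quantisation condition is nλ = 2πr_n.
r_n = n²a₀/Z = 846 pm
λ = 2πr_n/n = 2π·846/4 = 1330 pm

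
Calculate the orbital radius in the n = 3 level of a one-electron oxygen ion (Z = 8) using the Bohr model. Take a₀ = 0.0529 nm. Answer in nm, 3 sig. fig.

r_n = n²a₀/Z = 3² × 0.0529 / 8
    = 9 × 0.0529 / 8 = 0.0595 nm

0.0595 nm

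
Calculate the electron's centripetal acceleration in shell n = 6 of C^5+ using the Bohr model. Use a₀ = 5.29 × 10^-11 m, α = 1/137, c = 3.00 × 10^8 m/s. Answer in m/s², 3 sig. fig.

r = n²a₀/Z = 3.17 × 10^-10 m, v = Zαc/n = 2.19 × 10^6 m/s
a = v²/r = (2.19 × 10^6)² / 3.17 × 10^-10 = 1.51 × 10^22 m/s²

1.51 × 10^22 m/s²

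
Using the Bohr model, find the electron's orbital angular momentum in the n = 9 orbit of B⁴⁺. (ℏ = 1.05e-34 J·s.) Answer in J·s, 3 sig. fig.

L_n = nℏ = 9 × 1.05e-34 = 9.45e-34 J·s

9.45e-34 J·s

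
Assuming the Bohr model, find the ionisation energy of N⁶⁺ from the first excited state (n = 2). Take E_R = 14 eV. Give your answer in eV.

170 eV

E_n = −E_R·Z²/n² = −14 × 7²/2² eV = -170 eV
Ionisation energy = −E_n = 170 eV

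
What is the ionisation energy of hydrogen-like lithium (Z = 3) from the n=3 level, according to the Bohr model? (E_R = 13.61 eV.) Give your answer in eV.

E_n = −E_R·Z²/n² = −13.61 × 3²/3² eV = -13.61 eV
Ionisation energy = −E_n = 13.61 eV

13.61 eV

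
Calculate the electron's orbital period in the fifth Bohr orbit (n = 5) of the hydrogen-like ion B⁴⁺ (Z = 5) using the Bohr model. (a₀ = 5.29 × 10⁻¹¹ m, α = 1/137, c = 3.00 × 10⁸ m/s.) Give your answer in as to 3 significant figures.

759 as

r = n²a₀/Z = 5²·5.29 × 10⁻¹¹/5 = 2.64 × 10⁻¹⁰ m
v = Zαc/n = 5·0.00730·3.00 × 10⁸/5 = 2.19 × 10⁶ m/s
T = 2πr/v = 7.59 × 10⁻¹⁶ s = 759 as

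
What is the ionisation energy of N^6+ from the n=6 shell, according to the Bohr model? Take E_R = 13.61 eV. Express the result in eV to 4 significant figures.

18.52 eV

E_n = −E_R·Z²/n² = −13.61 × 7²/6² eV = -18.52 eV
Ionisation energy = −E_n = 18.52 eV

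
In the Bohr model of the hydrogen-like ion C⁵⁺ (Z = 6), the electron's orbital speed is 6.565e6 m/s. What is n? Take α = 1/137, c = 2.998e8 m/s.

2

v_n = Zαc/n ⇒ n = Zαc/v = 6 × 0.007299 × 2.998e8 / 6.565e6 ≈ 2.00
n = 2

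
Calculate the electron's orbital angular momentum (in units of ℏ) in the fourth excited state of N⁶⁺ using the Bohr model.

5

L_n = nℏ, so L/ℏ = n = 5.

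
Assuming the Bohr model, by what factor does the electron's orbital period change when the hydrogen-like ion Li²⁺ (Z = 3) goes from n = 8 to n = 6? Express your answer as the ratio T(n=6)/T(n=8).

27/64

T ∝ Z^-2 · n^3; with Z fixed, T ∝ n^3.
T(n=6)/T(n=8) = (6/8)^3 = 27/64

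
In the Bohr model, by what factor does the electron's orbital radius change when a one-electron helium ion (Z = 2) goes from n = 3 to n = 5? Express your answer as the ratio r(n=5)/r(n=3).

r ∝ Z^-1 · n^2; with Z fixed, r ∝ n^2.
r(n=5)/r(n=3) = (5/3)^2 = 25/9

25/9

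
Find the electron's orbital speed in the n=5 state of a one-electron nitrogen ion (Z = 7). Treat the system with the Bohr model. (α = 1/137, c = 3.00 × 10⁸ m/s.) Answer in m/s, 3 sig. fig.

v_n = Zαc/n = 7 × 0.00730 × 3.00 × 10⁸ / 5
    = 3.07 × 10⁶ m/s

3.07 × 10⁶ m/s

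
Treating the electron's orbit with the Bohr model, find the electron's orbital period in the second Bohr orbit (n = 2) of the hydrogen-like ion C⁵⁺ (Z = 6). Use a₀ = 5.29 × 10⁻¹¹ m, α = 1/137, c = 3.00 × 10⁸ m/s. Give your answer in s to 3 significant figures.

r = n²a₀/Z = 2²·5.29 × 10⁻¹¹/6 = 3.53 × 10⁻¹¹ m
v = Zαc/n = 6·0.00730·3.00 × 10⁸/2 = 6.57 × 10⁶ m/s
T = 2πr/v = 3.37 × 10⁻¹⁷ s

3.37 × 10⁻¹⁷ s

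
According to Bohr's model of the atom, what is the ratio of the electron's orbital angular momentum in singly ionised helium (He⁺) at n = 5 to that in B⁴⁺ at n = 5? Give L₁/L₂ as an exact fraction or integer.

L = nℏ is independent of Z.
L₁/L₂ = n₁/n₂ = 5/5 = 1

1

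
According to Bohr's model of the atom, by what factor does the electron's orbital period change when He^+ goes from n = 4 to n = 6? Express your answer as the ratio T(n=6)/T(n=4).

T ∝ Z^-2 · n^3; with Z fixed, T ∝ n^3.
T(n=6)/T(n=4) = (6/4)^3 = 27/8

27/8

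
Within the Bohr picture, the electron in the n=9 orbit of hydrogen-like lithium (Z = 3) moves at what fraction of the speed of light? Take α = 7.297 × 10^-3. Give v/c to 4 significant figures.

0.002432

v_n = Zαc/n, so v/c = Zα/n = 3 × 0.007297 / 9 = 0.002432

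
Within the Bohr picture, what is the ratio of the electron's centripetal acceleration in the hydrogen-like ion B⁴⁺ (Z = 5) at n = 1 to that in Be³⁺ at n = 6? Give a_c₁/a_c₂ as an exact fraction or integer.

a_c ∝ Z^3 · n^-4
a_c₁/a_c₂ = (5/4)^3 · (1/6)^-4 = 10125/4

10125/4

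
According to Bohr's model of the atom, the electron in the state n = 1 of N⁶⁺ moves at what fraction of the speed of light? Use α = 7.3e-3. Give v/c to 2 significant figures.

0.051

v_n = Zαc/n, so v/c = Zα/n = 7 × 0.0073 / 1 = 0.051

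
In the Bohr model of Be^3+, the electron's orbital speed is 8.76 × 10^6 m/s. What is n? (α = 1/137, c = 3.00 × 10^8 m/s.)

1

v_n = Zαc/n ⇒ n = Zαc/v = 4 × 0.00730 × 3.00 × 10^8 / 8.76 × 10^6 ≈ 1.00
n = 1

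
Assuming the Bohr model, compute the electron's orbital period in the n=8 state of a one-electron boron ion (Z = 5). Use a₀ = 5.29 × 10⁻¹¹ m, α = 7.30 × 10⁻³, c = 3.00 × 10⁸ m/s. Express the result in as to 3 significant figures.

3110 as

r = n²a₀/Z = 8²·5.29 × 10⁻¹¹/5 = 6.77 × 10⁻¹⁰ m
v = Zαc/n = 5·0.00730·3.00 × 10⁸/8 = 1.37 × 10⁶ m/s
T = 2πr/v = 3.11 × 10⁻¹⁵ s = 3110 as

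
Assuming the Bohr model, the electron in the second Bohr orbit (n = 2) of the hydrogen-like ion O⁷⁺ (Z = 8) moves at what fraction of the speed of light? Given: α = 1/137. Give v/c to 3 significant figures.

0.0292

v_n = Zαc/n, so v/c = Zα/n = 8 × 0.00730 / 2 = 0.0292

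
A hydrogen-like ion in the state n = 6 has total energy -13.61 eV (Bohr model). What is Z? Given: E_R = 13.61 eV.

6

E_n = −E_R Z²/n² ⇒ Z² = −E_n n²/E_R = 13.61 × 6² / 13.61 ≈ 36.00
Z = 6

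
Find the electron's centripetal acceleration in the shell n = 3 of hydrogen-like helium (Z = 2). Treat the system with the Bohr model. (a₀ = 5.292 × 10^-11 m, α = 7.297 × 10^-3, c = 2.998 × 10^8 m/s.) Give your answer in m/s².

8.932 × 10^21 m/s²

r = n²a₀/Z = 2.381 × 10^-10 m, v = Zαc/n = 1.458 × 10^6 m/s
a = v²/r = (1.458 × 10^6)² / 2.381 × 10^-10 = 8.932 × 10^21 m/s²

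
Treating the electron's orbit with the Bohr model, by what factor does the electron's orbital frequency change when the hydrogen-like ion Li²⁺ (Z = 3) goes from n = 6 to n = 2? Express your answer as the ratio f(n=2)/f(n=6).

f ∝ Z^2 · n^-3; with Z fixed, f ∝ n^-3.
f(n=2)/f(n=6) = (2/6)^-3 = 27

27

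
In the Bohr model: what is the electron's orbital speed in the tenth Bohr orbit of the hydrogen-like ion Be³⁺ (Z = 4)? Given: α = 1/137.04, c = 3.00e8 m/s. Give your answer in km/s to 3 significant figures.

876 km/s

v_n = Zαc/n = 4 × 0.00730 × 3.00e8 / 10
    = 876 km/s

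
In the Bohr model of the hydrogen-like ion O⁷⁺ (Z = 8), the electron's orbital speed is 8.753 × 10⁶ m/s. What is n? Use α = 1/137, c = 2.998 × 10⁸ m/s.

v_n = Zαc/n ⇒ n = Zαc/v = 8 × 0.007299 × 2.998 × 10⁸ / 8.753 × 10⁶ ≈ 2.00
n = 2

2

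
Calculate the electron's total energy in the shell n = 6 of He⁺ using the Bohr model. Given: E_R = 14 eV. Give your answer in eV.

-1.6 eV

E_n = −E_R·Z²/n² = −14 × 2²/6² = -1.6 eV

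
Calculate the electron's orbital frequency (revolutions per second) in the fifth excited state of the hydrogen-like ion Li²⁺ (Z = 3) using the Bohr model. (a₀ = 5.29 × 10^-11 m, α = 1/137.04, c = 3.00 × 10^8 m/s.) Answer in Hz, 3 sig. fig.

r = n²a₀/Z = 6.35 × 10^-10 m, v = Zαc/n = 1.09 × 10^6 m/s
f = v/(2πr) = 2.74 × 10^14 Hz

2.74 × 10^14 Hz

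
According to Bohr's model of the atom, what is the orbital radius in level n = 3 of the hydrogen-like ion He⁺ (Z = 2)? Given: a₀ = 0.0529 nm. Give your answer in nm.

0.238 nm

r_n = n²a₀/Z = 3² × 0.0529 / 2
    = 9 × 0.0529 / 2 = 0.238 nm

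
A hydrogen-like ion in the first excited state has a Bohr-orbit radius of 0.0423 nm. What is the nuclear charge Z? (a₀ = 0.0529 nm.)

r_n = n²a₀/Z ⇒ Z = n²a₀/r = 2² × 0.0529 / 0.0423 ≈ 5.00
Z = 5

5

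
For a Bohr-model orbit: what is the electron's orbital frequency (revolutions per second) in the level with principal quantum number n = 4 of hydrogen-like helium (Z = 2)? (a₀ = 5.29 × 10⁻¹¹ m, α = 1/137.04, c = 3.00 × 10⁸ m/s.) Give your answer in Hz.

4.12 × 10¹⁴ Hz

r = n²a₀/Z = 4.23 × 10⁻¹⁰ m, v = Zαc/n = 1.09 × 10⁶ m/s
f = v/(2πr) = 4.12 × 10¹⁴ Hz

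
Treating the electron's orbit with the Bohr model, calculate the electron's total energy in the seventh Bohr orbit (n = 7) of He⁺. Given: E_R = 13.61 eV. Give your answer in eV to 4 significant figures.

-1.111 eV

E_n = −E_R·Z²/n² = −13.61 × 2²/7² = -1.111 eV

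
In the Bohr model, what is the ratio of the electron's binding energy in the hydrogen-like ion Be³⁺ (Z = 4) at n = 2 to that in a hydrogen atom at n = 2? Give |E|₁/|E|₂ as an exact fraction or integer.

16

|E| ∝ Z^2 · n^-2
|E|₁/|E|₂ = (4/1)^2 · (2/2)^-2 = 16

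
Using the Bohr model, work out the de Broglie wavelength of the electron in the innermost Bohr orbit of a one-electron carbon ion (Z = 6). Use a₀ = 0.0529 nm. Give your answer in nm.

The Bohr quantisation condition is nλ = 2πr_n.
r_n = n²a₀/Z = 0.00882 nm
λ = 2πr_n/n = 2π·0.00882/1 = 0.0554 nm

0.0554 nm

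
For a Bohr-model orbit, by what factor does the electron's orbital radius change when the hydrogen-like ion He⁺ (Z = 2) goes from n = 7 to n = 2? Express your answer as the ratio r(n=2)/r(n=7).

4/49

r ∝ Z^-1 · n^2; with Z fixed, r ∝ n^2.
r(n=2)/r(n=7) = (2/7)^2 = 4/49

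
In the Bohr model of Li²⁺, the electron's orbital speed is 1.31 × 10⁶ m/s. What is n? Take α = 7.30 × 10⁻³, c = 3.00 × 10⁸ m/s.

5

v_n = Zαc/n ⇒ n = Zαc/v = 3 × 0.00730 × 3.00 × 10⁸ / 1.31 × 10⁶ ≈ 5.02
n = 5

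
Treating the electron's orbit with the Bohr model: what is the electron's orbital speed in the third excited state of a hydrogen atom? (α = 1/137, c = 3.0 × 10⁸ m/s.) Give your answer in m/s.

5.5 × 10⁵ m/s

v_n = Zαc/n = 1 × 0.0073 × 3.0 × 10⁸ / 4
    = 5.5 × 10⁵ m/s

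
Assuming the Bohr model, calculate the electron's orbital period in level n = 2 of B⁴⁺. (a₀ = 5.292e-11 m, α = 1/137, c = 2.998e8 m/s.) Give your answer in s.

r = n²a₀/Z = 2²·5.292e-11/5 = 4.234e-11 m
v = Zαc/n = 5·0.007299·2.998e8/2 = 5.471e6 m/s
T = 2πr/v = 4.862e-17 s

4.862e-17 s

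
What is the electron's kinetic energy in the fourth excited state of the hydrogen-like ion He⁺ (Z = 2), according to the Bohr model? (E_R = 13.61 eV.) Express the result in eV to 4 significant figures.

For a Coulomb orbit the virial theorem gives K = −E_n.
E_n = −E_R·Z²/n², so K = E_R·Z²/n² = 13.61 × 2²/5² = 2.178 eV

2.178 eV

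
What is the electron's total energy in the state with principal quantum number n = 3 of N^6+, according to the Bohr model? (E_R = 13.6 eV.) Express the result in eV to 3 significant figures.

-74.0 eV

E_n = −E_R·Z²/n² = −13.6 × 7²/3² = -74.0 eV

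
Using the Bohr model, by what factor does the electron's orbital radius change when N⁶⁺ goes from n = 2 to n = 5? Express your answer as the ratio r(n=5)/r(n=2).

r ∝ Z^-1 · n^2; with Z fixed, r ∝ n^2.
r(n=5)/r(n=2) = (5/2)^2 = 25/4

25/4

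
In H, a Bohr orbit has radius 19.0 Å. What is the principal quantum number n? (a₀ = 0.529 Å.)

r_n = n²a₀/Z ⇒ n² = rZ/a₀ = 19.0 × 1 / 0.529 ≈ 35.92
n = 6

6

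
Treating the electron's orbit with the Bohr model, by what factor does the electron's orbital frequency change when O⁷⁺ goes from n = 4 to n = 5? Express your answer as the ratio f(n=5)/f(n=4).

64/125

f ∝ Z^2 · n^-3; with Z fixed, f ∝ n^-3.
f(n=5)/f(n=4) = (5/4)^-3 = 64/125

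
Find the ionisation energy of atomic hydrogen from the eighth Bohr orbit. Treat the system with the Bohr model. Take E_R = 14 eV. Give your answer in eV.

0.22 eV

E_n = −E_R·Z²/n² = −14 × 1²/8² eV = -0.22 eV
Ionisation energy = −E_n = 0.22 eV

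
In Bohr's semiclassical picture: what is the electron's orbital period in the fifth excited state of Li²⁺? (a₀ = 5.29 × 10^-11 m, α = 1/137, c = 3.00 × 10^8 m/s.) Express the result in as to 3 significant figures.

r = n²a₀/Z = 6²·5.29 × 10^-11/3 = 6.35 × 10^-10 m
v = Zαc/n = 3·0.00730·3.00 × 10^8/6 = 1.09 × 10^6 m/s
T = 2πr/v = 3.64 × 10^-15 s = 3640 as

3640 as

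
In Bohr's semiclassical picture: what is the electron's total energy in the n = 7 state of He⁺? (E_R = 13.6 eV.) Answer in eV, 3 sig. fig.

-1.11 eV

E_n = −E_R·Z²/n² = −13.6 × 2²/7² = -1.11 eV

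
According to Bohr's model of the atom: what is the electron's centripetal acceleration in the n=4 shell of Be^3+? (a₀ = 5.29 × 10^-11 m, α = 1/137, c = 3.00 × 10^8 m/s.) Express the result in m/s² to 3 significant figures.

r = n²a₀/Z = 2.12 × 10^-10 m, v = Zαc/n = 2.19 × 10^6 m/s
a = v²/r = (2.19 × 10^6)² / 2.12 × 10^-10 = 2.27 × 10^22 m/s²

2.27 × 10^22 m/s²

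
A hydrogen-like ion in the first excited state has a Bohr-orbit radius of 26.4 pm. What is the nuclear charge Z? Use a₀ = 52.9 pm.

8

r_n = n²a₀/Z ⇒ Z = n²a₀/r = 2² × 52.9 / 26.4 ≈ 8.02
Z = 8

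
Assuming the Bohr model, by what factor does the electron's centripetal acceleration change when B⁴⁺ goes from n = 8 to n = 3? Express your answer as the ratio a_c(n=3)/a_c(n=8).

4096/81

a_c ∝ Z^3 · n^-4; with Z fixed, a_c ∝ n^-4.
a_c(n=3)/a_c(n=8) = (3/8)^-4 = 4096/81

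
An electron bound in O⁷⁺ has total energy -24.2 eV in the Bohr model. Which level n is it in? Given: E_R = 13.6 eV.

E_n = −E_R Z²/n² ⇒ n² = E_R Z²/(−E_n) = 13.6 × 8² / 24.2 ≈ 35.97
n = 6

6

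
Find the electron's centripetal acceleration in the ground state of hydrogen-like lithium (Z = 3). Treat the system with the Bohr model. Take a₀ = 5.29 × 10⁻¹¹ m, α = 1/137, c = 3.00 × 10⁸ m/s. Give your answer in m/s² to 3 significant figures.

r = n²a₀/Z = 1.76 × 10⁻¹¹ m, v = Zαc/n = 6.57 × 10⁶ m/s
a = v²/r = (6.57 × 10⁶)² / 1.76 × 10⁻¹¹ = 2.45 × 10²⁴ m/s²

2.45 × 10²⁴ m/s²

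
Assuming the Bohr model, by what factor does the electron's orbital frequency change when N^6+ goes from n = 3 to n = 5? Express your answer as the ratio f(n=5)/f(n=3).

f ∝ Z^2 · n^-3; with Z fixed, f ∝ n^-3.
f(n=5)/f(n=3) = (5/3)^-3 = 27/125

27/125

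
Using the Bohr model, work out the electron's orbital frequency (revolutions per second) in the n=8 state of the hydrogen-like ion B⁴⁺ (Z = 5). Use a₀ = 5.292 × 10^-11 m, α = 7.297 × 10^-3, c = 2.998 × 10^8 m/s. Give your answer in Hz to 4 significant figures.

r = n²a₀/Z = 6.774 × 10^-10 m, v = Zαc/n = 1.367 × 10^6 m/s
f = v/(2πr) = 3.213 × 10^14 Hz

3.213 × 10^14 Hz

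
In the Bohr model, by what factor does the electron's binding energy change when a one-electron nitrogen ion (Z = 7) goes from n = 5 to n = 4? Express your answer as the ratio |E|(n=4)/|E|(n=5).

|E| ∝ Z^2 · n^-2; with Z fixed, |E| ∝ n^-2.
|E|(n=4)/|E|(n=5) = (4/5)^-2 = 25/16

25/16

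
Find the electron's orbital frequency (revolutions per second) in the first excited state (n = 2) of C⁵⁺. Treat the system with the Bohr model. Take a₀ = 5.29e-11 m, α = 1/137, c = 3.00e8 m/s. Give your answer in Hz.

r = n²a₀/Z = 3.53e-11 m, v = Zαc/n = 6.57e6 m/s
f = v/(2πr) = 2.96e16 Hz

2.96e16 Hz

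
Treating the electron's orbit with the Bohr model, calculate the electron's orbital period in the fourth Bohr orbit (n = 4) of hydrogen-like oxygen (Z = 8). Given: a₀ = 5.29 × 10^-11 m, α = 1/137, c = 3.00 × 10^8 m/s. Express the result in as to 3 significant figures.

152 as

r = n²a₀/Z = 4²·5.29 × 10^-11/8 = 1.06 × 10^-10 m
v = Zαc/n = 8·0.00730·3.00 × 10^8/4 = 4.38 × 10^6 m/s
T = 2πr/v = 1.52 × 10^-16 s = 152 as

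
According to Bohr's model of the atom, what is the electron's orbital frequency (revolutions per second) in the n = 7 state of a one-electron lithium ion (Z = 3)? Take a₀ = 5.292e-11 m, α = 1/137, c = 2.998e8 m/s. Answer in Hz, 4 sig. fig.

1.727e14 Hz

r = n²a₀/Z = 8.644e-10 m, v = Zαc/n = 9.379e5 m/s
f = v/(2πr) = 1.727e14 Hz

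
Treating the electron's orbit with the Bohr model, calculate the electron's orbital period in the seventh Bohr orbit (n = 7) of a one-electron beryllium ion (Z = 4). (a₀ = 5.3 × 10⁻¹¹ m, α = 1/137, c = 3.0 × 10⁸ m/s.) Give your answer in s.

r = n²a₀/Z = 7²·5.3 × 10⁻¹¹/4 = 6.5 × 10⁻¹⁰ m
v = Zαc/n = 4·0.0073·3.0 × 10⁸/7 = 1.3 × 10⁶ m/s
T = 2πr/v = 3.3 × 10⁻¹⁵ s

3.3 × 10⁻¹⁵ s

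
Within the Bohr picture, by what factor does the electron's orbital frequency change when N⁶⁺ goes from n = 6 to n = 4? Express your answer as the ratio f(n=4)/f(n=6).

27/8

f ∝ Z^2 · n^-3; with Z fixed, f ∝ n^-3.
f(n=4)/f(n=6) = (4/6)^-3 = 27/8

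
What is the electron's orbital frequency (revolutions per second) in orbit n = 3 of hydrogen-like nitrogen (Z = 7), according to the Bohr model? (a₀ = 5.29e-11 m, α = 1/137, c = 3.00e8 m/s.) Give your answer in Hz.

1.20e16 Hz

r = n²a₀/Z = 6.80e-11 m, v = Zαc/n = 5.11e6 m/s
f = v/(2πr) = 1.20e16 Hz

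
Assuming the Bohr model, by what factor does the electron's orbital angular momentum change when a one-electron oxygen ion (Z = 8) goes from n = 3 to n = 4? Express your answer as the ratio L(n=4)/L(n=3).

L = nℏ depends only on n, so L ∝ n.
L(n=4)/L(n=3) = (4/3)^1 = 4/3

4/3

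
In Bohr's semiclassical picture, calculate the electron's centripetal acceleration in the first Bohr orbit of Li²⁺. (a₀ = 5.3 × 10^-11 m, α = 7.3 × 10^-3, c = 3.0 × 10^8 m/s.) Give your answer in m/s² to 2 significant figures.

2.4 × 10^24 m/s²

r = n²a₀/Z = 1.8 × 10^-11 m, v = Zαc/n = 6.6 × 10^6 m/s
a = v²/r = (6.6 × 10^6)² / 1.8 × 10^-11 = 2.4 × 10^24 m/s²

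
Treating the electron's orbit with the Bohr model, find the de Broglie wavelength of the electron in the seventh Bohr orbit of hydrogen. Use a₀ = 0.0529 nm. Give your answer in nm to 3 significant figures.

The Bohr quantisation condition is nλ = 2πr_n.
r_n = n²a₀/Z = 2.59 nm
λ = 2πr_n/n = 2π·2.59/7 = 2.33 nm

2.33 nm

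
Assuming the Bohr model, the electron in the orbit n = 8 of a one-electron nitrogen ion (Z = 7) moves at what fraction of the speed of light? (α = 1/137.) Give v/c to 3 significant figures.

0.00639

v_n = Zαc/n, so v/c = Zα/n = 7 × 0.00730 / 8 = 0.00639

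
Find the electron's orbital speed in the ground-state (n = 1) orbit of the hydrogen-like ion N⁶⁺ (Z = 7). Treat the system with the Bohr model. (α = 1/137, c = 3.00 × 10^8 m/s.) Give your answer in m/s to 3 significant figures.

1.53 × 10^7 m/s

v_n = Zαc/n = 7 × 0.00730 × 3.00 × 10^8 / 1
    = 1.53 × 10^7 m/s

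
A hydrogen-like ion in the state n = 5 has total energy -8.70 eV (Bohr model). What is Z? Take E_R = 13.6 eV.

4

E_n = −E_R Z²/n² ⇒ Z² = −E_n n²/E_R = 8.70 × 5² / 13.6 ≈ 15.99
Z = 4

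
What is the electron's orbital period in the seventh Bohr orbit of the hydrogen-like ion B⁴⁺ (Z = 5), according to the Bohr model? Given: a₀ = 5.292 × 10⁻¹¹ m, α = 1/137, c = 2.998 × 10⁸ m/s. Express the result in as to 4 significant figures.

r = n²a₀/Z = 7²·5.292 × 10⁻¹¹/5 = 5.186 × 10⁻¹⁰ m
v = Zαc/n = 5·0.007299·2.998 × 10⁸/7 = 1.563 × 10⁶ m/s
T = 2πr/v = 2.085 × 10⁻¹⁵ s = 2085 as

2085 as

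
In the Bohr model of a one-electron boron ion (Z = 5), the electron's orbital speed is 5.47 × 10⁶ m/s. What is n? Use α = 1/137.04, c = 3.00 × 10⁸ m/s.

2

v_n = Zαc/n ⇒ n = Zαc/v = 5 × 0.00730 × 3.00 × 10⁸ / 5.47 × 10⁶ ≈ 2.00
n = 2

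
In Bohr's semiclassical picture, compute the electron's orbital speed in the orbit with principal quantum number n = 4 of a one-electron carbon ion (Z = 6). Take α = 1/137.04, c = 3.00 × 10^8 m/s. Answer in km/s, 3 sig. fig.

v_n = Zαc/n = 6 × 0.00730 × 3.00 × 10^8 / 4
    = 3280 km/s

3280 km/s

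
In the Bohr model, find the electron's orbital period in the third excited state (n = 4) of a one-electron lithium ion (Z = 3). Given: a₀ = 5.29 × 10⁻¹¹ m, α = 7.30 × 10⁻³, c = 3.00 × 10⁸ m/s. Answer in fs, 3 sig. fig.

r = n²a₀/Z = 4²·5.29 × 10⁻¹¹/3 = 2.82 × 10⁻¹⁰ m
v = Zαc/n = 3·0.00730·3.00 × 10⁸/4 = 1.64 × 10⁶ m/s
T = 2πr/v = 1.08 × 10⁻¹⁵ s = 1.08 fs

1.08 fs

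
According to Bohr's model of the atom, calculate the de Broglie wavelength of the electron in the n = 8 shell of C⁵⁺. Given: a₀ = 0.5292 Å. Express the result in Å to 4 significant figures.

The Bohr quantisation condition is nλ = 2πr_n.
r_n = n²a₀/Z = 5.645 Å
λ = 2πr_n/n = 2π·5.645/8 = 4.433 Å

4.433 Å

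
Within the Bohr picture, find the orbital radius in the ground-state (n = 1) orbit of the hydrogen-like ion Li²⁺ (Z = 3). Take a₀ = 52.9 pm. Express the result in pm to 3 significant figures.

17.6 pm

r_n = n²a₀/Z = 1² × 52.9 / 3
    = 1 × 52.9 / 3 = 17.6 pm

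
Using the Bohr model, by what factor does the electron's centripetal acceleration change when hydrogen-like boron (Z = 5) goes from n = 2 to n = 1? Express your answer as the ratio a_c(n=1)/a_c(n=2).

a_c ∝ Z^3 · n^-4; with Z fixed, a_c ∝ n^-4.
a_c(n=1)/a_c(n=2) = (1/2)^-4 = 16

16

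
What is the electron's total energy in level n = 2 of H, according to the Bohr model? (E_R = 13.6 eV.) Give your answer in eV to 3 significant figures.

E_n = −E_R·Z²/n² = −13.6 × 1²/2² = -3.40 eV

-3.40 eV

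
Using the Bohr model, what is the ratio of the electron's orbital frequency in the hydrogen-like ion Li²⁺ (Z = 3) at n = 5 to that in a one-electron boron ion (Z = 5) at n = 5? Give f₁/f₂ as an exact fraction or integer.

9/25

f ∝ Z^2 · n^-3
f₁/f₂ = (3/5)^2 · (5/5)^-3 = 9/25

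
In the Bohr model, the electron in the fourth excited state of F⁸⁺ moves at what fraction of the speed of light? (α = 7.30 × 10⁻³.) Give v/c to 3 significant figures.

0.0131

v_n = Zαc/n, so v/c = Zα/n = 9 × 0.00730 / 5 = 0.0131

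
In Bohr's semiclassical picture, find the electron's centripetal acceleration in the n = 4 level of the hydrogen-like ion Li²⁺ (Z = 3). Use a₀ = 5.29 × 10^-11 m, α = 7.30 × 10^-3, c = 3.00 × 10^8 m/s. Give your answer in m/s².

r = n²a₀/Z = 2.82 × 10^-10 m, v = Zαc/n = 1.64 × 10^6 m/s
a = v²/r = (1.64 × 10^6)² / 2.82 × 10^-10 = 9.56 × 10^21 m/s²

9.56 × 10^21 m/s²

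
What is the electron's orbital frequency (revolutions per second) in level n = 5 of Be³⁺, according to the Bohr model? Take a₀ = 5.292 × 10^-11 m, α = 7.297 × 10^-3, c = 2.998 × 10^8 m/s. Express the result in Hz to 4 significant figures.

8.421 × 10^14 Hz

r = n²a₀/Z = 3.308 × 10^-10 m, v = Zαc/n = 1.750 × 10^6 m/s
f = v/(2πr) = 8.421 × 10^14 Hz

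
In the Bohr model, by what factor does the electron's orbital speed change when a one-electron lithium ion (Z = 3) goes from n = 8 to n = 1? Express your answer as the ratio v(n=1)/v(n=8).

8

v ∝ Z^1 · n^-1; with Z fixed, v ∝ n^-1.
v(n=1)/v(n=8) = (1/8)^-1 = 8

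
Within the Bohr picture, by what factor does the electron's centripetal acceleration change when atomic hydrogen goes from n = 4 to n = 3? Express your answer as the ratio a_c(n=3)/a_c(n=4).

a_c ∝ Z^3 · n^-4; with Z fixed, a_c ∝ n^-4.
a_c(n=3)/a_c(n=4) = (3/4)^-4 = 256/81

256/81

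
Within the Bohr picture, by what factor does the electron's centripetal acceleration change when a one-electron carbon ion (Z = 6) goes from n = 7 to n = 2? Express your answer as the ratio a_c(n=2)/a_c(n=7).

2401/16

a_c ∝ Z^3 · n^-4; with Z fixed, a_c ∝ n^-4.
a_c(n=2)/a_c(n=7) = (2/7)^-4 = 2401/16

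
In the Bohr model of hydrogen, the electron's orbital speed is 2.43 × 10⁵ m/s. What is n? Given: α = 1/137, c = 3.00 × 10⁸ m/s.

9

v_n = Zαc/n ⇒ n = Zαc/v = 1 × 0.00730 × 3.00 × 10⁸ / 2.43 × 10⁵ ≈ 9.01
n = 9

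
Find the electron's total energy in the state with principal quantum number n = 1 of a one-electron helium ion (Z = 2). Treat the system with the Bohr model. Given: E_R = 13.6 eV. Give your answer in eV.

E_n = −E_R·Z²/n² = −13.6 × 2²/1² = -54.4 eV

-54.4 eV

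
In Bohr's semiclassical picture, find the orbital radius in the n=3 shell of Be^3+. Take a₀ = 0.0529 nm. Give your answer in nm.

r_n = n²a₀/Z = 3² × 0.0529 / 4
    = 9 × 0.0529 / 4 = 0.119 nm

0.119 nm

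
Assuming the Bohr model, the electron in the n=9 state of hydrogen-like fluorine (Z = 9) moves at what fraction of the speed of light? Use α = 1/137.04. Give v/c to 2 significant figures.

v_n = Zαc/n, so v/c = Zα/n = 9 × 0.0073 / 9 = 0.0073

0.0073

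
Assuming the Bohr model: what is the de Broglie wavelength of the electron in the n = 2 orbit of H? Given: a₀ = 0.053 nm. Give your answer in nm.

The Bohr quantisation condition is nλ = 2πr_n.
r_n = n²a₀/Z = 0.21 nm
λ = 2πr_n/n = 2π·0.21/2 = 0.67 nm

0.67 nm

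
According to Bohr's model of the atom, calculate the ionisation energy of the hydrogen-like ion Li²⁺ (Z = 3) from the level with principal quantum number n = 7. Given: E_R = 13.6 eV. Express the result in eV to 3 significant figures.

E_n = −E_R·Z²/n² = −13.6 × 3²/7² eV = -2.50 eV
Ionisation energy = −E_n = 2.50 eV

2.50 eV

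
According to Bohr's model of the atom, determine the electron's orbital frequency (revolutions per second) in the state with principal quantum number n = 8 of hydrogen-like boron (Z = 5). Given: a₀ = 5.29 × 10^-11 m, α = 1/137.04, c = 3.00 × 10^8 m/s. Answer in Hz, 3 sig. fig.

r = n²a₀/Z = 6.77 × 10^-10 m, v = Zαc/n = 1.37 × 10^6 m/s
f = v/(2πr) = 3.22 × 10^14 Hz

3.22 × 10^14 Hz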